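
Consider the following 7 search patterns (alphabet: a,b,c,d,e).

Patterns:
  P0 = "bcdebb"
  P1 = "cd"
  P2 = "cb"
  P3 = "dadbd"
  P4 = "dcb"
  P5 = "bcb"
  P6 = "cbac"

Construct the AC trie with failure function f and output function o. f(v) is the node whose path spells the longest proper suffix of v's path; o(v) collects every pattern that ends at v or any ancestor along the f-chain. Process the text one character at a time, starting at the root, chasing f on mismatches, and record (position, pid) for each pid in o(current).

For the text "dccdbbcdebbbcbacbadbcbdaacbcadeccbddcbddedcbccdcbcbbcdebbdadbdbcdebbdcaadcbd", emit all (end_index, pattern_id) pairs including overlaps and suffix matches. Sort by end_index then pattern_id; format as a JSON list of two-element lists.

Build automaton:
Trie (insert patterns):
  0='ε' goto b→1 c→7 d→10
  1='b' goto c→2
  2='bc' goto b→17 d→3
  3='bcd' goto e→4
  4='bcde' goto b→5
  5='bcdeb' goto b→6
  6='bcdebb' goto ·  [P0 ends]
  7='c' goto b→9 d→8
  8='cd' goto ·  [P1 ends]
  9='cb' goto a→18  [P2 ends]
  10='d' goto a→11 c→15
  11='da' goto d→12
  12='dad' goto b→13
  13='dadb' goto d→14
  14='dadbd' goto ·  [P3 ends]
  15='dc' goto b→16
  16='dcb' goto ·  [P4 ends]
  17='bcb' goto ·  [P5 ends]
  18='cba' goto c→19
  19='cbac' goto ·  [P6 ends]

BFS fail/out derivation:
  fail(1) 'b': from fail(0)=0 chase 'b': 0 ⇒ 0;  out=∅∪out(0)=∅
  fail(7) 'c': from fail(0)=0 chase 'c': 0 ⇒ 0;  out=∅∪out(0)=∅
  fail(10) 'd': from fail(0)=0 chase 'd': 0 ⇒ 0;  out=∅∪out(0)=∅
  fail(2) 'bc': from fail(1)=0 chase 'c': 0 ⇒ 7;  out=∅∪out(7)=∅
  fail(8) 'cd': from fail(7)=0 chase 'd': 0 ⇒ 10;  out={1}∪out(10)={1}
  fail(9) 'cb': from fail(7)=0 chase 'b': 0 ⇒ 1;  out={2}∪out(1)={2}
  fail(11) 'da': from fail(10)=0 chase 'a': 0 ⇒ 0;  out=∅∪out(0)=∅
  fail(15) 'dc': from fail(10)=0 chase 'c': 0 ⇒ 7;  out=∅∪out(7)=∅
  fail(3) 'bcd': from fail(2)=7 chase 'd': 7 ⇒ 8;  out=∅∪out(8)={1}
  fail(12) 'dad': from fail(11)=0 chase 'd': 0 ⇒ 10;  out=∅∪out(10)=∅
  fail(16) 'dcb': from fail(15)=7 chase 'b': 7 ⇒ 9;  out={4}∪out(9)={2,4}
  fail(17) 'bcb': from fail(2)=7 chase 'b': 7 ⇒ 9;  out={5}∪out(9)={2,5}
  fail(18) 'cba': from fail(9)=1 chase 'a': 1→0 ⇒ 0;  out=∅∪out(0)=∅
  fail(4) 'bcde': from fail(3)=8 chase 'e': 8→10→0 ⇒ 0;  out=∅∪out(0)=∅
  fail(13) 'dadb': from fail(12)=10 chase 'b': 10→0 ⇒ 1;  out=∅∪out(1)=∅
  fail(19) 'cbac': from fail(18)=0 chase 'c': 0 ⇒ 7;  out={6}∪out(7)={6}
  fail(5) 'bcdeb': from fail(4)=0 chase 'b': 0 ⇒ 1;  out=∅∪out(1)=∅
  fail(14) 'dadbd': from fail(13)=1 chase 'd': 1→0 ⇒ 10;  out={3}∪out(10)={3}
  fail(6) 'bcdebb': from fail(5)=1 chase 'b': 1→0 ⇒ 1;  out={0}∪out(1)={0}

Run:
pos 0 'd': at 10
pos 1 'c': at 15
pos 2 'c': at 7 (via fail)
pos 3 'd': at 8  emit P1@[2:3]
pos 4 'b': at 1 (via fail)
pos 5 'b': at 1 (via fail)
pos 6 'c': at 2
pos 7 'd': at 3  emit P1@[6:7]
pos 8 'e': at 4
pos 9 'b': at 5
pos 10 'b': at 6  emit P0@[5:10]
pos 11 'b': at 1 (via fail)
pos 12 'c': at 2
pos 13 'b': at 17  emit P2@[12:13],P5@[11:13]
pos 14 'a': at 18 (via fail)
pos 15 'c': at 19  emit P6@[12:15]
pos 16 'b': at 9 (via fail)  emit P2@[15:16]
pos 17 'a': at 18
pos 18 'd': at 10 (via fail)
pos 19 'b': at 1 (via fail)
pos 20 'c': at 2
pos 21 'b': at 17  emit P2@[20:21],P5@[19:21]
pos 22 'd': at 10 (via fail)
pos 23 'a': at 11
pos 24 'a': at 0 (via fail)
pos 25 'c': at 7
pos 26 'b': at 9  emit P2@[25:26]
pos 27 'c': at 2 (via fail)
pos 28 'a': at 0 (via fail)
pos 29 'd': at 10
pos 30 'e': at 0 (via fail)
pos 31 'c': at 7
pos 32 'c': at 7 (via fail)
pos 33 'b': at 9  emit P2@[32:33]
pos 34 'd': at 10 (via fail)
pos 35 'd': at 10 (via fail)
pos 36 'c': at 15
pos 37 'b': at 16  emit P2@[36:37],P4@[35:37]
pos 38 'd': at 10 (via fail)
pos 39 'd': at 10 (via fail)
pos 40 'e': at 0 (via fail)
pos 41 'd': at 10
pos 42 'c': at 15
pos 43 'b': at 16  emit P2@[42:43],P4@[41:43]
pos 44 'c': at 2 (via fail)
pos 45 'c': at 7 (via fail)
pos 46 'd': at 8  emit P1@[45:46]
pos 47 'c': at 15 (via fail)
pos 48 'b': at 16  emit P2@[47:48],P4@[46:48]
pos 49 'c': at 2 (via fail)
pos 50 'b': at 17  emit P2@[49:50],P5@[48:50]
pos 51 'b': at 1 (via fail)
pos 52 'c': at 2
pos 53 'd': at 3  emit P1@[52:53]
pos 54 'e': at 4
pos 55 'b': at 5
pos 56 'b': at 6  emit P0@[51:56]
pos 57 'd': at 10 (via fail)
pos 58 'a': at 11
pos 59 'd': at 12
pos 60 'b': at 13
pos 61 'd': at 14  emit P3@[57:61]
pos 62 'b': at 1 (via fail)
pos 63 'c': at 2
pos 64 'd': at 3  emit P1@[63:64]
pos 65 'e': at 4
pos 66 'b': at 5
pos 67 'b': at 6  emit P0@[62:67]
pos 68 'd': at 10 (via fail)
pos 69 'c': at 15
pos 70 'a': at 0 (via fail)
pos 71 'a': at 0
pos 72 'd': at 10
pos 73 'c': at 15
pos 74 'b': at 16  emit P2@[73:74],P4@[72:74]
pos 75 'd': at 10 (via fail)

All matches (sorted): [[3,1],[7,1],[10,0],[13,2],[13,5],[15,6],[16,2],[21,2],[21,5],[26,2],[33,2],[37,2],[37,4],[43,2],[43,4],[46,1],[48,2],[48,4],[50,2],[50,5],[53,1],[56,0],[61,3],[64,1],[67,0],[74,2],[74,4]]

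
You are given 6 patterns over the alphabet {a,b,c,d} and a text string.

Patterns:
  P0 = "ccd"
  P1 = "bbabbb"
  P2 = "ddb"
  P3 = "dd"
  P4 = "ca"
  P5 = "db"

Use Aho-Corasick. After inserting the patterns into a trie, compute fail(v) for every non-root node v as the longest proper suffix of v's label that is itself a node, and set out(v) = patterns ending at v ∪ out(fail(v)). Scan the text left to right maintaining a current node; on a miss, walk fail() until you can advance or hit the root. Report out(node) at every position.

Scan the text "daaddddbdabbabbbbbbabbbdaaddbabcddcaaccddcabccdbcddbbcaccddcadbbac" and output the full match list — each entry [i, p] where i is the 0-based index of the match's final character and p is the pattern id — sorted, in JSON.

Construct AC machine:
Trie nodes:
  0='ε' goto b→4 c→1 d→10
  1='c' goto a→13 c→2
  2='cc' goto d→3
  3='ccd' goto ·  [P0 ends]
  4='b' goto b→5
  5='bb' goto a→6
  6='bba' goto b→7
  7='bbab' goto b→8
  8='bbabb' goto b→9
  9='bbabbb' goto ·  [P1 ends]
  10='d' goto b→14 d→11
  11='dd' goto b→12  [P3 ends]
  12='ddb' goto ·  [P2 ends]
  13='ca' goto ·  [P4 ends]
  14='db' goto ·  [P5 ends]

Failure links (BFS by depth):
  n1('c'): parent n0 fail=0; on 'c' 0 → fail=0;  out ∅∪∅=∅
  n4('b'): parent n0 fail=0; on 'b' 0 → fail=0;  out ∅∪∅=∅
  n10('d'): parent n0 fail=0; on 'd' 0 → fail=0;  out ∅∪∅=∅
  n2('cc'): parent n1 fail=0; on 'c' 0 → fail=1;  out ∅∪∅=∅
  n5('bb'): parent n4 fail=0; on 'b' 0 → fail=4;  out ∅∪∅=∅
  n11('dd'): parent n10 fail=0; on 'd' 0 → fail=10;  out {3}∪∅={3}
  n13('ca'): parent n1 fail=0; on 'a' 0 → fail=0;  out {4}∪∅={4}
  n14('db'): parent n10 fail=0; on 'b' 0 → fail=4;  out {5}∪∅={5}
  n3('ccd'): parent n2 fail=1; on 'd' 1→0 → fail=10;  out {0}∪∅={0}
  n6('bba'): parent n5 fail=4; on 'a' 4→0 → fail=0;  out ∅∪∅=∅
  n12('ddb'): parent n11 fail=10; on 'b' 10 → fail=14;  out {2}∪{5}={2,5}
  n7('bbab'): parent n6 fail=0; on 'b' 0 → fail=4;  out ∅∪∅=∅
  n8('bbabb'): parent n7 fail=4; on 'b' 4 → fail=5;  out ∅∪∅=∅
  n9('bbabbb'): parent n8 fail=5; on 'b' 5→4 → fail=5;  out {1}∪∅={1}

Run:
pos 0 'd': at 10
pos 1 'a': at 0 (fail-walked)
pos 2 'a': at 0
pos 3 'd': at 10
pos 4 'd': at 11  → match P3@[3:4]
pos 5 'd': at 11 (fail-walked)  → match P3@[4:5]
pos 6 'd': at 11 (fail-walked)  → match P3@[5:6]
pos 7 'b': at 12  → match P2@[5:7],P5@[6:7]
pos 8 'd': at 10 (fail-walked)
pos 9 'a': at 0 (fail-walked)
pos 10 'b': at 4
pos 11 'b': at 5
pos 12 'a': at 6
pos 13 'b': at 7
pos 14 'b': at 8
pos 15 'b': at 9  → match P1@[10:15]
pos 16 'b': at 5 (fail-walked)
pos 17 'b': at 5 (fail-walked)
pos 18 'b': at 5 (fail-walked)
pos 19 'a': at 6
pos 20 'b': at 7
pos 21 'b': at 8
pos 22 'b': at 9  → match P1@[17:22]
pos 23 'd': at 10 (fail-walked)
pos 24 'a': at 0 (fail-walked)
pos 25 'a': at 0
pos 26 'd': at 10
pos 27 'd': at 11  → match P3@[26:27]
pos 28 'b': at 12  → match P2@[26:28],P5@[27:28]
pos 29 'a': at 0 (fail-walked)
pos 30 'b': at 4
pos 31 'c': at 1 (fail-walked)
pos 32 'd': at 10 (fail-walked)
pos 33 'd': at 11  → match P3@[32:33]
pos 34 'c': at 1 (fail-walked)
pos 35 'a': at 13  → match P4@[34:35]
pos 36 'a': at 0 (fail-walked)
pos 37 'c': at 1
pos 38 'c': at 2
pos 39 'd': at 3  → match P0@[37:39]
pos 40 'd': at 11 (fail-walked)  → match P3@[39:40]
pos 41 'c': at 1 (fail-walked)
pos 42 'a': at 13  → match P4@[41:42]
pos 43 'b': at 4 (fail-walked)
pos 44 'c': at 1 (fail-walked)
pos 45 'c': at 2
pos 46 'd': at 3  → match P0@[44:46]
pos 47 'b': at 14 (fail-walked)  → match P5@[46:47]
pos 48 'c': at 1 (fail-walked)
pos 49 'd': at 10 (fail-walked)
pos 50 'd': at 11  → match P3@[49:50]
pos 51 'b': at 12  → match P2@[49:51],P5@[50:51]
pos 52 'b': at 5 (fail-walked)
pos 53 'c': at 1 (fail-walked)
pos 54 'a': at 13  → match P4@[53:54]
pos 55 'c': at 1 (fail-walked)
pos 56 'c': at 2
pos 57 'd': at 3  → match P0@[55:57]
pos 58 'd': at 11 (fail-walked)  → match P3@[57:58]
pos 59 'c': at 1 (fail-walked)
pos 60 'a': at 13  → match P4@[59:60]
pos 61 'd': at 10 (fail-walked)
pos 62 'b': at 14  → match P5@[61:62]
pos 63 'b': at 5 (fail-walked)
pos 64 'a': at 6
pos 65 'c': at 1 (fail-walked)

Result: [[4,3],[5,3],[6,3],[7,2],[7,5],[15,1],[22,1],[27,3],[28,2],[28,5],[33,3],[35,4],[39,0],[40,3],[42,4],[46,0],[47,5],[50,3],[51,2],[51,5],[54,4],[57,0],[58,3],[60,4],[62,5]]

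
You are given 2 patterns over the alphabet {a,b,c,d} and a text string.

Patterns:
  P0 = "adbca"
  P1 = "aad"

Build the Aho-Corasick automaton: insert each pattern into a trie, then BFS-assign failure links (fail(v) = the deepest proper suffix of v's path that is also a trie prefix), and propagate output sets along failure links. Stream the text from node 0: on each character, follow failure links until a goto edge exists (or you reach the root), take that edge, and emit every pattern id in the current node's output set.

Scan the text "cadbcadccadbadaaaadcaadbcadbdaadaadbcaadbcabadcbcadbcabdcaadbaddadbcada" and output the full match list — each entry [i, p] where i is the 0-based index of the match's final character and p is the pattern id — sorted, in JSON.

Construct AC machine:
Trie (insert patterns):
  0='ε' goto a→1
  1='a' goto a→6 d→2
  2='ad' goto b→3
  3='adb' goto c→4
  4='adbc' goto a→5
  5='adbca' goto ·  ←P0
  6='aa' goto d→7
  7='aad' goto ·  ←P1

Failure links (BFS by depth):
  n1('a'): parent n0 fail=0; on 'a' 0 → fail=0;  out ∅∪∅=∅
  n2('ad'): parent n1 fail=0; on 'd' 0 → fail=0;  out ∅∪∅=∅
  n6('aa'): parent n1 fail=0; on 'a' 0 → fail=1;  out ∅∪∅=∅
  n3('adb'): parent n2 fail=0; on 'b' 0 → fail=0;  out ∅∪∅=∅
  n7('aad'): parent n6 fail=1; on 'd' 1 → fail=2;  out {1}∪∅={1}
  n4('adbc'): parent n3 fail=0; on 'c' 0 → fail=0;  out ∅∪∅=∅
  n5('adbca'): parent n4 fail=0; on 'a' 0 → fail=1;  out {0}∪∅={0}

Scan:
[0] read 'c'  n0⇒n0
[1] read 'a'  n0⇒n1
[2] read 'd'  n1⇒n2
[3] read 'b'  n2⇒n3
[4] read 'c'  n3⇒n4
[5] read 'a'  n4⇒n5  → match P0@[1:5]
[6] read 'd'  n5⇒n2 (via fail)
[7] read 'c'  n2⇒n0 (via fail)
[8] read 'c'  n0⇒n0
[9] read 'a'  n0⇒n1
[10] read 'd'  n1⇒n2
[11] read 'b'  n2⇒n3
[12] read 'a'  n3⇒n1 (via fail)
[13] read 'd'  n1⇒n2
[14] read 'a'  n2⇒n1 (via fail)
[15] read 'a'  n1⇒n6
[16] read 'a'  n6⇒n6 (via fail)
[17] read 'a'  n6⇒n6 (via fail)
[18] read 'd'  n6⇒n7  → match P1@[16:18]
[19] read 'c'  n7⇒n0 (via fail)
[20] read 'a'  n0⇒n1
[21] read 'a'  n1⇒n6
[22] read 'd'  n6⇒n7  → match P1@[20:22]
[23] read 'b'  n7⇒n3 (via fail)
[24] read 'c'  n3⇒n4
[25] read 'a'  n4⇒n5  → match P0@[21:25]
[26] read 'd'  n5⇒n2 (via fail)
[27] read 'b'  n2⇒n3
[28] read 'd'  n3⇒n0 (via fail)
[29] read 'a'  n0⇒n1
[30] read 'a'  n1⇒n6
[31] read 'd'  n6⇒n7  → match P1@[29:31]
[32] read 'a'  n7⇒n1 (via fail)
[33] read 'a'  n1⇒n6
[34] read 'd'  n6⇒n7  → match P1@[32:34]
[35] read 'b'  n7⇒n3 (via fail)
[36] read 'c'  n3⇒n4
[37] read 'a'  n4⇒n5  → match P0@[33:37]
[38] read 'a'  n5⇒n6 (via fail)
[39] read 'd'  n6⇒n7  → match P1@[37:39]
[40] read 'b'  n7⇒n3 (via fail)
[41] read 'c'  n3⇒n4
[42] read 'a'  n4⇒n5  → match P0@[38:42]
[43] read 'b'  n5⇒n0 (via fail)
[44] read 'a'  n0⇒n1
[45] read 'd'  n1⇒n2
[46] read 'c'  n2⇒n0 (via fail)
[47] read 'b'  n0⇒n0
[48] read 'c'  n0⇒n0
[49] read 'a'  n0⇒n1
[50] read 'd'  n1⇒n2
[51] read 'b'  n2⇒n3
[52] read 'c'  n3⇒n4
[53] read 'a'  n4⇒n5  → match P0@[49:53]
[54] read 'b'  n5⇒n0 (via fail)
[55] read 'd'  n0⇒n0
[56] read 'c'  n0⇒n0
[57] read 'a'  n0⇒n1
[58] read 'a'  n1⇒n6
[59] read 'd'  n6⇒n7  → match P1@[57:59]
[60] read 'b'  n7⇒n3 (via fail)
[61] read 'a'  n3⇒n1 (via fail)
[62] read 'd'  n1⇒n2
[63] read 'd'  n2⇒n0 (via fail)
[64] read 'a'  n0⇒n1
[65] read 'd'  n1⇒n2
[66] read 'b'  n2⇒n3
[67] read 'c'  n3⇒n4
[68] read 'a'  n4⇒n5  → match P0@[64:68]
[69] read 'd'  n5⇒n2 (via fail)
[70] read 'a'  n2⇒n1 (via fail)

Result: [[5,0],[18,1],[22,1],[25,0],[31,1],[34,1],[37,0],[39,1],[42,0],[53,0],[59,1],[68,0]]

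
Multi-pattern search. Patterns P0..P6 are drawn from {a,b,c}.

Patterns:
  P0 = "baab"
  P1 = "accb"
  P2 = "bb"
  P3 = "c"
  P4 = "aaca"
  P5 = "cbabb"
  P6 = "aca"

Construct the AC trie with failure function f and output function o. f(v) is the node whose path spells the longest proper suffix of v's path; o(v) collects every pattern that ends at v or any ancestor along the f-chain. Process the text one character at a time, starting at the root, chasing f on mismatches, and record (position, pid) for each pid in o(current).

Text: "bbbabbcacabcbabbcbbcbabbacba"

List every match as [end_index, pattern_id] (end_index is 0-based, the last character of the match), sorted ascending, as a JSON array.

Build:
Trie (insert patterns):
  n0 'ε': a→5 b→1 c→10
  n1 'b': a→2 b→9
  n2 'ba': a→3
  n3 'baa': b→4
  n4 'baab': ·  [P0 ends]
  n5 'a': a→11 c→6
  n6 'ac': a→18 c→7
  n7 'acc': b→8
  n8 'accb': ·  [P1 ends]
  n9 'bb': ·  [P2 ends]
  n10 'c': b→14  [P3 ends]
  n11 'aa': c→12
  n12 'aac': a→13
  n13 'aaca': ·  [P4 ends]
  n14 'cb': a→15
  n15 'cba': b→16
  n16 'cbab': b→17
  n17 'cbabb': ·  [P5 ends]
  n18 'aca': ·  [P6 ends]

BFS fail/out derivation:
  n1('b'): parent n0 fail=0; on 'b' 0 → fail=0;  out ∅∪∅=∅
  n5('a'): parent n0 fail=0; on 'a' 0 → fail=0;  out ∅∪∅=∅
  n10('c'): parent n0 fail=0; on 'c' 0 → fail=0;  out {3}∪∅={3}
  n2('ba'): parent n1 fail=0; on 'a' 0 → fail=5;  out ∅∪∅=∅
  n6('ac'): parent n5 fail=0; on 'c' 0 → fail=10;  out ∅∪{3}={3}
  n9('bb'): parent n1 fail=0; on 'b' 0 → fail=1;  out {2}∪∅={2}
  n11('aa'): parent n5 fail=0; on 'a' 0 → fail=5;  out ∅∪∅=∅
  n14('cb'): parent n10 fail=0; on 'b' 0 → fail=1;  out ∅∪∅=∅
  n3('baa'): parent n2 fail=5; on 'a' 5 → fail=11;  out ∅∪∅=∅
  n7('acc'): parent n6 fail=10; on 'c' 10→0 → fail=10;  out ∅∪{3}={3}
  n12('aac'): parent n11 fail=5; on 'c' 5 → fail=6;  out ∅∪{3}={3}
  n15('cba'): parent n14 fail=1; on 'a' 1 → fail=2;  out ∅∪∅=∅
  n18('aca'): parent n6 fail=10; on 'a' 10→0 → fail=5;  out {6}∪∅={6}
  n4('baab'): parent n3 fail=11; on 'b' 11→5→0 → fail=1;  out {0}∪∅={0}
  n8('accb'): parent n7 fail=10; on 'b' 10 → fail=14;  out {1}∪∅={1}
  n13('aaca'): parent n12 fail=6; on 'a' 6 → fail=18;  out {4}∪{6}={4,6}
  n16('cbab'): parent n15 fail=2; on 'b' 2→5→0 → fail=1;  out ∅∪∅=∅
  n17('cbabb'): parent n16 fail=1; on 'b' 1 → fail=9;  out {5}∪{2}={2,5}

Run:
i=0 'b': node 0→1
i=1 'b': node 1→9  ** P2@[0:1]
i=2 'b': node 9→9 (fail-walked)  ** P2@[1:2]
i=3 'a': node 9→2 (fail-walked)
i=4 'b': node 2→1 (fail-walked)
i=5 'b': node 1→9  ** P2@[4:5]
i=6 'c': node 9→10 (fail-walked)  ** P3@[6:6]
i=7 'a': node 10→5 (fail-walked)
i=8 'c': node 5→6  ** P3@[8:8]
i=9 'a': node 6→18  ** P6@[7:9]
i=10 'b': node 18→1 (fail-walked)
i=11 'c': node 1→10 (fail-walked)  ** P3@[11:11]
i=12 'b': node 10→14
i=13 'a': node 14→15
i=14 'b': node 15→16
i=15 'b': node 16→17  ** P2@[14:15],P5@[11:15]
i=16 'c': node 17→10 (fail-walked)  ** P3@[16:16]
i=17 'b': node 10→14
i=18 'b': node 14→9 (fail-walked)  ** P2@[17:18]
i=19 'c': node 9→10 (fail-walked)  ** P3@[19:19]
i=20 'b': node 10→14
i=21 'a': node 14→15
i=22 'b': node 15→16
i=23 'b': node 16→17  ** P2@[22:23],P5@[19:23]
i=24 'a': node 17→2 (fail-walked)
i=25 'c': node 2→6 (fail-walked)  ** P3@[25:25]
i=26 'b': node 6→14 (fail-walked)
i=27 'a': node 14→15

All matches (sorted): [[1,2],[2,2],[5,2],[6,3],[8,3],[9,6],[11,3],[15,2],[15,5],[16,3],[18,2],[19,3],[23,2],[23,5],[25,3]]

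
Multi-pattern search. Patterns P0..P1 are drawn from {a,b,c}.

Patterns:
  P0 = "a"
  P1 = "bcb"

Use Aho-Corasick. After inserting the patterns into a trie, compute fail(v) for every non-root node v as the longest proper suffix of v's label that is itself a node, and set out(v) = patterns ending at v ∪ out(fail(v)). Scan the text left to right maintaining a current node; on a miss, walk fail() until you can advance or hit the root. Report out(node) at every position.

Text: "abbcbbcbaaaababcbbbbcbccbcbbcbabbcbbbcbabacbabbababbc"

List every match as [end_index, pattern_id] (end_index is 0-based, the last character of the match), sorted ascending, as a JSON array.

Build automaton:
Trie (insert patterns):
  0='ε' goto a→1 b→2
  1='a' goto ·  ←P0
  2='b' goto c→3
  3='bc' goto b→4
  4='bcb' goto ·  ←P1

Failure links (BFS by depth):
  fail(1) 'a': from fail(0)=0 chase 'a': 0 ⇒ 0;  out={0}∪out(0)={0}
  fail(2) 'b': from fail(0)=0 chase 'b': 0 ⇒ 0;  out=∅∪out(0)=∅
  fail(3) 'bc': from fail(2)=0 chase 'c': 0 ⇒ 0;  out=∅∪out(0)=∅
  fail(4) 'bcb': from fail(3)=0 chase 'b': 0 ⇒ 2;  out={1}∪out(2)={1}

Scan:
[0] read 'a'  n0⇒n1  ** P0@[0:0]
[1] read 'b'  n1⇒n2 ·f
[2] read 'b'  n2⇒n2 ·f
[3] read 'c'  n2⇒n3
[4] read 'b'  n3⇒n4  ** P1@[2:4]
[5] read 'b'  n4⇒n2 ·f
[6] read 'c'  n2⇒n3
[7] read 'b'  n3⇒n4  ** P1@[5:7]
[8] read 'a'  n4⇒n1 ·f  ** P0@[8:8]
[9] read 'a'  n1⇒n1 ·f  ** P0@[9:9]
[10] read 'a'  n1⇒n1 ·f  ** P0@[10:10]
[11] read 'a'  n1⇒n1 ·f  ** P0@[11:11]
[12] read 'b'  n1⇒n2 ·f
[13] read 'a'  n2⇒n1 ·f  ** P0@[13:13]
[14] read 'b'  n1⇒n2 ·f
[15] read 'c'  n2⇒n3
[16] read 'b'  n3⇒n4  ** P1@[14:16]
[17] read 'b'  n4⇒n2 ·f
[18] read 'b'  n2⇒n2 ·f
[19] read 'b'  n2⇒n2 ·f
[20] read 'c'  n2⇒n3
[21] read 'b'  n3⇒n4  ** P1@[19:21]
[22] read 'c'  n4⇒n3 ·f
[23] read 'c'  n3⇒n0 ·f
[24] read 'b'  n0⇒n2
[25] read 'c'  n2⇒n3
[26] read 'b'  n3⇒n4  ** P1@[24:26]
[27] read 'b'  n4⇒n2 ·f
[28] read 'c'  n2⇒n3
[29] read 'b'  n3⇒n4  ** P1@[27:29]
[30] read 'a'  n4⇒n1 ·f  ** P0@[30:30]
[31] read 'b'  n1⇒n2 ·f
[32] read 'b'  n2⇒n2 ·f
[33] read 'c'  n2⇒n3
[34] read 'b'  n3⇒n4  ** P1@[32:34]
[35] read 'b'  n4⇒n2 ·f
[36] read 'b'  n2⇒n2 ·f
[37] read 'c'  n2⇒n3
[38] read 'b'  n3⇒n4  ** P1@[36:38]
[39] read 'a'  n4⇒n1 ·f  ** P0@[39:39]
[40] read 'b'  n1⇒n2 ·f
[41] read 'a'  n2⇒n1 ·f  ** P0@[41:41]
[42] read 'c'  n1⇒n0 ·f
[43] read 'b'  n0⇒n2
[44] read 'a'  n2⇒n1 ·f  ** P0@[44:44]
[45] read 'b'  n1⇒n2 ·f
[46] read 'b'  n2⇒n2 ·f
[47] read 'a'  n2⇒n1 ·f  ** P0@[47:47]
[48] read 'b'  n1⇒n2 ·f
[49] read 'a'  n2⇒n1 ·f  ** P0@[49:49]
[50] read 'b'  n1⇒n2 ·f
[51] read 'b'  n2⇒n2 ·f
[52] read 'c'  n2⇒n3

Result: [[0,0],[4,1],[7,1],[8,0],[9,0],[10,0],[11,0],[13,0],[16,1],[21,1],[26,1],[29,1],[30,0],[34,1],[38,1],[39,0],[41,0],[44,0],[47,0],[49,0]]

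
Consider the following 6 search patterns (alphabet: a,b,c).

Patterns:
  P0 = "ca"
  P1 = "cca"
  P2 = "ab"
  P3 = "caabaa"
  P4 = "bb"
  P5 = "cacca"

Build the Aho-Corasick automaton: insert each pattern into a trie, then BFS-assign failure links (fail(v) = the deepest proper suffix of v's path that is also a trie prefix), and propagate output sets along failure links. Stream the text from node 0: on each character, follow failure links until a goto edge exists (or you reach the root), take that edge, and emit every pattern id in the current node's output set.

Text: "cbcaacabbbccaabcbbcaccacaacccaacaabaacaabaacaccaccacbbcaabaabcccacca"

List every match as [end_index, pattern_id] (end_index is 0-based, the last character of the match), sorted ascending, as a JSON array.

Build:
Trie (insert patterns):
  0='ε' goto a→5 b→11 c→1
  1='c' goto a→2 c→3
  2='ca' goto a→7 c→13  ←P0
  3='cc' goto a→4
  4='cca' goto ·  ←P1
  5='a' goto b→6
  6='ab' goto ·  ←P2
  7='caa' goto b→8
  8='caab' goto a→9
  9='caaba' goto a→10
  10='caabaa' goto ·  ←P3
  11='b' goto b→12
  12='bb' goto ·  ←P4
  13='cac' goto c→14
  14='cacc' goto a→15
  15='cacca' goto ·  ←P5

BFS fail/out derivation:
  n1('c'): parent n0 fail=0; on 'c' 0 → fail=0;  out ∅∪∅=∅
  n5('a'): parent n0 fail=0; on 'a' 0 → fail=0;  out ∅∪∅=∅
  n11('b'): parent n0 fail=0; on 'b' 0 → fail=0;  out ∅∪∅=∅
  n2('ca'): parent n1 fail=0; on 'a' 0 → fail=5;  out {0}∪∅={0}
  n3('cc'): parent n1 fail=0; on 'c' 0 → fail=1;  out ∅∪∅=∅
  n6('ab'): parent n5 fail=0; on 'b' 0 → fail=11;  out {2}∪∅={2}
  n12('bb'): parent n11 fail=0; on 'b' 0 → fail=11;  out {4}∪∅={4}
  n4('cca'): parent n3 fail=1; on 'a' 1 → fail=2;  out {1}∪{0}={0,1}
  n7('caa'): parent n2 fail=5; on 'a' 5→0 → fail=5;  out ∅∪∅=∅
  n13('cac'): parent n2 fail=5; on 'c' 5→0 → fail=1;  out ∅∪∅=∅
  n8('caab'): parent n7 fail=5; on 'b' 5 → fail=6;  out ∅∪{2}={2}
  n14('cacc'): parent n13 fail=1; on 'c' 1 → fail=3;  out ∅∪∅=∅
  n9('caaba'): parent n8 fail=6; on 'a' 6→11→0 → fail=5;  out ∅∪∅=∅
  n15('cacca'): parent n14 fail=3; on 'a' 3 → fail=4;  out {5}∪{0,1}={0,1,5}
  n10('caabaa'): parent n9 fail=5; on 'a' 5→0 → fail=5;  out {3}∪∅={3}

Text stream:
[0] read 'c'  n0⇒n1
[1] read 'b'  n1⇒n11 ·f
[2] read 'c'  n11⇒n1 ·f
[3] read 'a'  n1⇒n2  → match P0@[2:3]
[4] read 'a'  n2⇒n7
[5] read 'c'  n7⇒n1 ·f
[6] read 'a'  n1⇒n2  → match P0@[5:6]
[7] read 'b'  n2⇒n6 ·f  → match P2@[6:7]
[8] read 'b'  n6⇒n12 ·f  → match P4@[7:8]
[9] read 'b'  n12⇒n12 ·f  → match P4@[8:9]
[10] read 'c'  n12⇒n1 ·f
[11] read 'c'  n1⇒n3
[12] read 'a'  n3⇒n4  → match P0@[11:12],P1@[10:12]
[13] read 'a'  n4⇒n7 ·f
[14] read 'b'  n7⇒n8  → match P2@[13:14]
[15] read 'c'  n8⇒n1 ·f
[16] read 'b'  n1⇒n11 ·f
[17] read 'b'  n11⇒n12  → match P4@[16:17]
[18] read 'c'  n12⇒n1 ·f
[19] read 'a'  n1⇒n2  → match P0@[18:19]
[20] read 'c'  n2⇒n13
[21] read 'c'  n13⇒n14
[22] read 'a'  n14⇒n15  → match P0@[21:22],P1@[20:22],P5@[18:22]
[23] read 'c'  n15⇒n13 ·f
[24] read 'a'  n13⇒n2 ·f  → match P0@[23:24]
[25] read 'a'  n2⇒n7
[26] read 'c'  n7⇒n1 ·f
[27] read 'c'  n1⇒n3
[28] read 'c'  n3⇒n3 ·f
[29] read 'a'  n3⇒n4  → match P0@[28:29],P1@[27:29]
[30] read 'a'  n4⇒n7 ·f
[31] read 'c'  n7⇒n1 ·f
[32] read 'a'  n1⇒n2  → match P0@[31:32]
[33] read 'a'  n2⇒n7
[34] read 'b'  n7⇒n8  → match P2@[33:34]
[35] read 'a'  n8⇒n9
[36] read 'a'  n9⇒n10  → match P3@[31:36]
[37] read 'c'  n10⇒n1 ·f
[38] read 'a'  n1⇒n2  → match P0@[37:38]
[39] read 'a'  n2⇒n7
[40] read 'b'  n7⇒n8  → match P2@[39:40]
[41] read 'a'  n8⇒n9
[42] read 'a'  n9⇒n10  → match P3@[37:42]
[43] read 'c'  n10⇒n1 ·f
[44] read 'a'  n1⇒n2  → match P0@[43:44]
[45] read 'c'  n2⇒n13
[46] read 'c'  n13⇒n14
[47] read 'a'  n14⇒n15  → match P0@[46:47],P1@[45:47],P5@[43:47]
[48] read 'c'  n15⇒n13 ·f
[49] read 'c'  n13⇒n14
[50] read 'a'  n14⇒n15  → match P0@[49:50],P1@[48:50],P5@[46:50]
[51] read 'c'  n15⇒n13 ·f
[52] read 'b'  n13⇒n11 ·f
[53] read 'b'  n11⇒n12  → match P4@[52:53]
[54] read 'c'  n12⇒n1 ·f
[55] read 'a'  n1⇒n2  → match P0@[54:55]
[56] read 'a'  n2⇒n7
[57] read 'b'  n7⇒n8  → match P2@[56:57]
[58] read 'a'  n8⇒n9
[59] read 'a'  n9⇒n10  → match P3@[54:59]
[60] read 'b'  n10⇒n6 ·f  → match P2@[59:60]
[61] read 'c'  n6⇒n1 ·f
[62] read 'c'  n1⇒n3
[63] read 'c'  n3⇒n3 ·f
[64] read 'a'  n3⇒n4  → match P0@[63:64],P1@[62:64]
[65] read 'c'  n4⇒n13 ·f
[66] read 'c'  n13⇒n14
[67] read 'a'  n14⇒n15  → match P0@[66:67],P1@[65:67],P5@[63:67]

Result: [[3,0],[6,0],[7,2],[8,4],[9,4],[12,0],[12,1],[14,2],[17,4],[19,0],[22,0],[22,1],[22,5],[24,0],[29,0],[29,1],[32,0],[34,2],[36,3],[38,0],[40,2],[42,3],[44,0],[47,0],[47,1],[47,5],[50,0],[50,1],[50,5],[53,4],[55,0],[57,2],[59,3],[60,2],[64,0],[64,1],[67,0],[67,1],[67,5]]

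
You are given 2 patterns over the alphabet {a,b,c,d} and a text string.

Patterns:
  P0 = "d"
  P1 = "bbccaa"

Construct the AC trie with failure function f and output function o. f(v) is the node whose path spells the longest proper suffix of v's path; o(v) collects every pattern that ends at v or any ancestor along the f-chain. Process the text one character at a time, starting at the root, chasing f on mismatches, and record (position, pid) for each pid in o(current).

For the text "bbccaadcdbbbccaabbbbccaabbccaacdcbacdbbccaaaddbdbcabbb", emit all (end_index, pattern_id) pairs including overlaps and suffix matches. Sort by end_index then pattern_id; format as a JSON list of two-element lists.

Build automaton:
Trie (insert patterns):
  0='ε' goto b→2 d→1
  1='d' goto ·  ←P0
  2='b' goto b→3
  3='bb' goto c→4
  4='bbc' goto c→5
  5='bbcc' goto a→6
  6='bbcca' goto a→7
  7='bbccaa' goto ·  ←P1

Failure links (BFS by depth):
  fail(1) 'd': from fail(0)=0 chase 'd': 0 ⇒ 0;  out={0}∪out(0)={0}
  fail(2) 'b': from fail(0)=0 chase 'b': 0 ⇒ 0;  out=∅∪out(0)=∅
  fail(3) 'bb': from fail(2)=0 chase 'b': 0 ⇒ 2;  out=∅∪out(2)=∅
  fail(4) 'bbc': from fail(3)=2 chase 'c': 2→0 ⇒ 0;  out=∅∪out(0)=∅
  fail(5) 'bbcc': from fail(4)=0 chase 'c': 0 ⇒ 0;  out=∅∪out(0)=∅
  fail(6) 'bbcca': from fail(5)=0 chase 'a': 0 ⇒ 0;  out=∅∪out(0)=∅
  fail(7) 'bbccaa': from fail(6)=0 chase 'a': 0 ⇒ 0;  out={1}∪out(0)={1}

Text stream:
i=0 'b': node 0→2
i=1 'b': node 2→3
i=2 'c': node 3→4
i=3 'c': node 4→5
i=4 'a': node 5→6
i=5 'a': node 6→7  → match P1@[0:5]
i=6 'd': node 7→1 (fail-walked)  → match P0@[6:6]
i=7 'c': node 1→0 (fail-walked)
i=8 'd': node 0→1  → match P0@[8:8]
i=9 'b': node 1→2 (fail-walked)
i=10 'b': node 2→3
i=11 'b': node 3→3 (fail-walked)
i=12 'c': node 3→4
i=13 'c': node 4→5
i=14 'a': node 5→6
i=15 'a': node 6→7  → match P1@[10:15]
i=16 'b': node 7→2 (fail-walked)
i=17 'b': node 2→3
i=18 'b': node 3→3 (fail-walked)
i=19 'b': node 3→3 (fail-walked)
i=20 'c': node 3→4
i=21 'c': node 4→5
i=22 'a': node 5→6
i=23 'a': node 6→7  → match P1@[18:23]
i=24 'b': node 7→2 (fail-walked)
i=25 'b': node 2→3
i=26 'c': node 3→4
i=27 'c': node 4→5
i=28 'a': node 5→6
i=29 'a': node 6→7  → match P1@[24:29]
i=30 'c': node 7→0 (fail-walked)
i=31 'd': node 0→1  → match P0@[31:31]
i=32 'c': node 1→0 (fail-walked)
i=33 'b': node 0→2
i=34 'a': node 2→0 (fail-walked)
i=35 'c': node 0→0
i=36 'd': node 0→1  → match P0@[36:36]
i=37 'b': node 1→2 (fail-walked)
i=38 'b': node 2→3
i=39 'c': node 3→4
i=40 'c': node 4→5
i=41 'a': node 5→6
i=42 'a': node 6→7  → match P1@[37:42]
i=43 'a': node 7→0 (fail-walked)
i=44 'd': node 0→1  → match P0@[44:44]
i=45 'd': node 1→1 (fail-walked)  → match P0@[45:45]
i=46 'b': node 1→2 (fail-walked)
i=47 'd': node 2→1 (fail-walked)  → match P0@[47:47]
i=48 'b': node 1→2 (fail-walked)
i=49 'c': node 2→0 (fail-walked)
i=50 'a': node 0→0
i=51 'b': node 0→2
i=52 'b': node 2→3
i=53 'b': node 3→3 (fail-walked)

Result: [[5,1],[6,0],[8,0],[15,1],[23,1],[29,1],[31,0],[36,0],[42,1],[44,0],[45,0],[47,0]]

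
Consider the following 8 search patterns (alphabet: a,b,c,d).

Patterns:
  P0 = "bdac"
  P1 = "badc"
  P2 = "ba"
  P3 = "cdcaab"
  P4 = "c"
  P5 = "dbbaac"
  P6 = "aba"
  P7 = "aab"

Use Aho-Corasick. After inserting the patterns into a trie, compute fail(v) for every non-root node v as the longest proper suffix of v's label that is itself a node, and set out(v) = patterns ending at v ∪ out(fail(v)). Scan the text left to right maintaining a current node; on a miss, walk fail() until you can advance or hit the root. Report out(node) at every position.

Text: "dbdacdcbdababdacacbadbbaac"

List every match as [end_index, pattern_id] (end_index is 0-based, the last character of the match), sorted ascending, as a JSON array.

Construct AC machine:
Trie (insert patterns):
  0='ε' goto a→20 b→1 c→8 d→14
  1='b' goto a→5 d→2
  2='bd' goto a→3
  3='bda' goto c→4
  4='bdac' goto ·  [P0 ends]
  5='ba' goto d→6  [P2 ends]
  6='bad' goto c→7
  7='badc' goto ·  [P1 ends]
  8='c' goto d→9  [P4 ends]
  9='cd' goto c→10
  10='cdc' goto a→11
  11='cdca' goto a→12
  12='cdcaa' goto b→13
  13='cdcaab' goto ·  [P3 ends]
  14='d' goto b→15
  15='db' goto b→16
  16='dbb' goto a→17
  17='dbba' goto a→18
  18='dbbaa' goto c→19
  19='dbbaac' goto ·  [P5 ends]
  20='a' goto a→23 b→21
  21='ab' goto a→22
  22='aba' goto ·  [P6 ends]
  23='aa' goto b→24
  24='aab' goto ·  [P7 ends]

BFS fail/out derivation:
  n1('b'): parent n0 fail=0; on 'b' 0 → fail=0;  out ∅∪∅=∅
  n8('c'): parent n0 fail=0; on 'c' 0 → fail=0;  out {4}∪∅={4}
  n14('d'): parent n0 fail=0; on 'd' 0 → fail=0;  out ∅∪∅=∅
  n20('a'): parent n0 fail=0; on 'a' 0 → fail=0;  out ∅∪∅=∅
  n2('bd'): parent n1 fail=0; on 'd' 0 → fail=14;  out ∅∪∅=∅
  n5('ba'): parent n1 fail=0; on 'a' 0 → fail=20;  out {2}∪∅={2}
  n9('cd'): parent n8 fail=0; on 'd' 0 → fail=14;  out ∅∪∅=∅
  n15('db'): parent n14 fail=0; on 'b' 0 → fail=1;  out ∅∪∅=∅
  n21('ab'): parent n20 fail=0; on 'b' 0 → fail=1;  out ∅∪∅=∅
  n23('aa'): parent n20 fail=0; on 'a' 0 → fail=20;  out ∅∪∅=∅
  n3('bda'): parent n2 fail=14; on 'a' 14→0 → fail=20;  out ∅∪∅=∅
  n6('bad'): parent n5 fail=20; on 'd' 20→0 → fail=14;  out ∅∪∅=∅
  n10('cdc'): parent n9 fail=14; on 'c' 14→0 → fail=8;  out ∅∪{4}={4}
  n16('dbb'): parent n15 fail=1; on 'b' 1→0 → fail=1;  out ∅∪∅=∅
  n22('aba'): parent n21 fail=1; on 'a' 1 → fail=5;  out {6}∪{2}={2,6}
  n24('aab'): parent n23 fail=20; on 'b' 20 → fail=21;  out {7}∪∅={7}
  n4('bdac'): parent n3 fail=20; on 'c' 20→0 → fail=8;  out {0}∪{4}={0,4}
  n7('badc'): parent n6 fail=14; on 'c' 14→0 → fail=8;  out {1}∪{4}={1,4}
  n11('cdca'): parent n10 fail=8; on 'a' 8→0 → fail=20;  out ∅∪∅=∅
  n17('dbba'): parent n16 fail=1; on 'a' 1 → fail=5;  out ∅∪{2}={2}
  n12('cdcaa'): parent n11 fail=20; on 'a' 20 → fail=23;  out ∅∪∅=∅
  n18('dbbaa'): parent n17 fail=5; on 'a' 5→20 → fail=23;  out ∅∪∅=∅
  n13('cdcaab'): parent n12 fail=23; on 'b' 23 → fail=24;  out {3}∪{7}={3,7}
  n19('dbbaac'): parent n18 fail=23; on 'c' 23→20→0 → fail=8;  out {5}∪{4}={4,5}

Scan:
i=0 'd': node 0→14
i=1 'b': node 14→15
i=2 'd': node 15→2 (via fail)
i=3 'a': node 2→3
i=4 'c': node 3→4  emit P0@[1:4],P4@[4:4]
i=5 'd': node 4→9 (via fail)
i=6 'c': node 9→10  emit P4@[6:6]
i=7 'b': node 10→1 (via fail)
i=8 'd': node 1→2
i=9 'a': node 2→3
i=10 'b': node 3→21 (via fail)
i=11 'a': node 21→22  emit P2@[10:11],P6@[9:11]
i=12 'b': node 22→21 (via fail)
i=13 'd': node 21→2 (via fail)
i=14 'a': node 2→3
i=15 'c': node 3→4  emit P0@[12:15],P4@[15:15]
i=16 'a': node 4→20 (via fail)
i=17 'c': node 20→8 (via fail)  emit P4@[17:17]
i=18 'b': node 8→1 (via fail)
i=19 'a': node 1→5  emit P2@[18:19]
i=20 'd': node 5→6
i=21 'b': node 6→15 (via fail)
i=22 'b': node 15→16
i=23 'a': node 16→17  emit P2@[22:23]
i=24 'a': node 17→18
i=25 'c': node 18→19  emit P4@[25:25],P5@[20:25]

Result: [[4,0],[4,4],[6,4],[11,2],[11,6],[15,0],[15,4],[17,4],[19,2],[23,2],[25,4],[25,5]]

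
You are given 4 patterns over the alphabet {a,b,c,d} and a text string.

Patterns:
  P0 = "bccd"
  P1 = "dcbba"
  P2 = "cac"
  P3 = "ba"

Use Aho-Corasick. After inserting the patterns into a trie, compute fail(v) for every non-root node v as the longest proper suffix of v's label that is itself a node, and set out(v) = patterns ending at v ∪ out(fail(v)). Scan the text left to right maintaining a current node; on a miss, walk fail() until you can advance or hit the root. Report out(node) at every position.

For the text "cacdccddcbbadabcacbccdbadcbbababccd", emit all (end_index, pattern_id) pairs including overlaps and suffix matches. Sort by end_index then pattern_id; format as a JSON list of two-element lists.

Build:
Trie nodes:
  0='ε' goto b→1 c→10 d→5
  1='b' goto a→13 c→2
  2='bc' goto c→3
  3='bcc' goto d→4
  4='bccd' goto ·  [P0 ends]
  5='d' goto c→6
  6='dc' goto b→7
  7='dcb' goto b→8
  8='dcbb' goto a→9
  9='dcbba' goto ·  [P1 ends]
  10='c' goto a→11
  11='ca' goto c→12
  12='cac' goto ·  [P2 ends]
  13='ba' goto ·  [P3 ends]

BFS fail/out derivation:
  fail(1) 'b': from fail(0)=0 chase 'b': 0 ⇒ 0;  out=∅∪out(0)=∅
  fail(5) 'd': from fail(0)=0 chase 'd': 0 ⇒ 0;  out=∅∪out(0)=∅
  fail(10) 'c': from fail(0)=0 chase 'c': 0 ⇒ 0;  out=∅∪out(0)=∅
  fail(2) 'bc': from fail(1)=0 chase 'c': 0 ⇒ 10;  out=∅∪out(10)=∅
  fail(6) 'dc': from fail(5)=0 chase 'c': 0 ⇒ 10;  out=∅∪out(10)=∅
  fail(11) 'ca': from fail(10)=0 chase 'a': 0 ⇒ 0;  out=∅∪out(0)=∅
  fail(13) 'ba': from fail(1)=0 chase 'a': 0 ⇒ 0;  out={3}∪out(0)={3}
  fail(3) 'bcc': from fail(2)=10 chase 'c': 10→0 ⇒ 10;  out=∅∪out(10)=∅
  fail(7) 'dcb': from fail(6)=10 chase 'b': 10→0 ⇒ 1;  out=∅∪out(1)=∅
  fail(12) 'cac': from fail(11)=0 chase 'c': 0 ⇒ 10;  out={2}∪out(10)={2}
  fail(4) 'bccd': from fail(3)=10 chase 'd': 10→0 ⇒ 5;  out={0}∪out(5)={0}
  fail(8) 'dcbb': from fail(7)=1 chase 'b': 1→0 ⇒ 1;  out=∅∪out(1)=∅
  fail(9) 'dcbba': from fail(8)=1 chase 'a': 1 ⇒ 13;  out={1}∪out(13)={1,3}

Text stream:
pos 0 'c': at 10
pos 1 'a': at 11
pos 2 'c': at 12  → match P2@[0:2]
pos 3 'd': at 5 (fail-walked)
pos 4 'c': at 6
pos 5 'c': at 10 (fail-walked)
pos 6 'd': at 5 (fail-walked)
pos 7 'd': at 5 (fail-walked)
pos 8 'c': at 6
pos 9 'b': at 7
pos 10 'b': at 8
pos 11 'a': at 9  → match P1@[7:11],P3@[10:11]
pos 12 'd': at 5 (fail-walked)
pos 13 'a': at 0 (fail-walked)
pos 14 'b': at 1
pos 15 'c': at 2
pos 16 'a': at 11 (fail-walked)
pos 17 'c': at 12  → match P2@[15:17]
pos 18 'b': at 1 (fail-walked)
pos 19 'c': at 2
pos 20 'c': at 3
pos 21 'd': at 4  → match P0@[18:21]
pos 22 'b': at 1 (fail-walked)
pos 23 'a': at 13  → match P3@[22:23]
pos 24 'd': at 5 (fail-walked)
pos 25 'c': at 6
pos 26 'b': at 7
pos 27 'b': at 8
pos 28 'a': at 9  → match P1@[24:28],P3@[27:28]
pos 29 'b': at 1 (fail-walked)
pos 30 'a': at 13  → match P3@[29:30]
pos 31 'b': at 1 (fail-walked)
pos 32 'c': at 2
pos 33 'c': at 3
pos 34 'd': at 4  → match P0@[31:34]

Matches: [[2,2],[11,1],[11,3],[17,2],[21,0],[23,3],[28,1],[28,3],[30,3],[34,0]]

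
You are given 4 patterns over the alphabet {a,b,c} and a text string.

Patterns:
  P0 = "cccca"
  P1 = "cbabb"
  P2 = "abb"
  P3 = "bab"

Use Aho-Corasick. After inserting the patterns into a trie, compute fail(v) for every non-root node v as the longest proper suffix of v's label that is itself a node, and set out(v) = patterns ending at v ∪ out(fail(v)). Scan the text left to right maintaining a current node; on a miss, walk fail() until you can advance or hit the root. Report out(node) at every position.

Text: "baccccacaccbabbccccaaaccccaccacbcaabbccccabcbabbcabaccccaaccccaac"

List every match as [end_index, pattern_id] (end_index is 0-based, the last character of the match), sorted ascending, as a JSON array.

Build:
Trie (insert patterns):
  0='ε' goto a→10 b→13 c→1
  1='c' goto b→6 c→2
  2='cc' goto c→3
  3='ccc' goto c→4
  4='cccc' goto a→5
  5='cccca' goto ·  [P0 ends]
  6='cb' goto a→7
  7='cba' goto b→8
  8='cbab' goto b→9
  9='cbabb' goto ·  [P1 ends]
  10='a' goto b→11
  11='ab' goto b→12
  12='abb' goto ·  [P2 ends]
  13='b' goto a→14
  14='ba' goto b→15
  15='bab' goto ·  [P3 ends]

BFS fail/out derivation:
  fail(1) 'c': from fail(0)=0 chase 'c': 0 ⇒ 0;  out=∅∪out(0)=∅
  fail(10) 'a': from fail(0)=0 chase 'a': 0 ⇒ 0;  out=∅∪out(0)=∅
  fail(13) 'b': from fail(0)=0 chase 'b': 0 ⇒ 0;  out=∅∪out(0)=∅
  fail(2) 'cc': from fail(1)=0 chase 'c': 0 ⇒ 1;  out=∅∪out(1)=∅
  fail(6) 'cb': from fail(1)=0 chase 'b': 0 ⇒ 13;  out=∅∪out(13)=∅
  fail(11) 'ab': from fail(10)=0 chase 'b': 0 ⇒ 13;  out=∅∪out(13)=∅
  fail(14) 'ba': from fail(13)=0 chase 'a': 0 ⇒ 10;  out=∅∪out(10)=∅
  fail(3) 'ccc': from fail(2)=1 chase 'c': 1 ⇒ 2;  out=∅∪out(2)=∅
  fail(7) 'cba': from fail(6)=13 chase 'a': 13 ⇒ 14;  out=∅∪out(14)=∅
  fail(12) 'abb': from fail(11)=13 chase 'b': 13→0 ⇒ 13;  out={2}∪out(13)={2}
  fail(15) 'bab': from fail(14)=10 chase 'b': 10 ⇒ 11;  out={3}∪out(11)={3}
  fail(4) 'cccc': from fail(3)=2 chase 'c': 2 ⇒ 3;  out=∅∪out(3)=∅
  fail(8) 'cbab': from fail(7)=14 chase 'b': 14 ⇒ 15;  out=∅∪out(15)={3}
  fail(5) 'cccca': from fail(4)=3 chase 'a': 3→2→1→0 ⇒ 10;  out={0}∪out(10)={0}
  fail(9) 'cbabb': from fail(8)=15 chase 'b': 15→11 ⇒ 12;  out={1}∪out(12)={1,2}

Text stream:
pos 0 'b': at 13
pos 1 'a': at 14
pos 2 'c': at 1 ·f
pos 3 'c': at 2
pos 4 'c': at 3
pos 5 'c': at 4
pos 6 'a': at 5  ** P0@[2:6]
pos 7 'c': at 1 ·f
pos 8 'a': at 10 ·f
pos 9 'c': at 1 ·f
pos 10 'c': at 2
pos 11 'b': at 6 ·f
pos 12 'a': at 7
pos 13 'b': at 8  ** P3@[11:13]
pos 14 'b': at 9  ** P1@[10:14],P2@[12:14]
pos 15 'c': at 1 ·f
pos 16 'c': at 2
pos 17 'c': at 3
pos 18 'c': at 4
pos 19 'a': at 5  ** P0@[15:19]
pos 20 'a': at 10 ·f
pos 21 'a': at 10 ·f
pos 22 'c': at 1 ·f
pos 23 'c': at 2
pos 24 'c': at 3
pos 25 'c': at 4
pos 26 'a': at 5  ** P0@[22:26]
pos 27 'c': at 1 ·f
pos 28 'c': at 2
pos 29 'a': at 10 ·f
pos 30 'c': at 1 ·f
pos 31 'b': at 6
pos 32 'c': at 1 ·f
pos 33 'a': at 10 ·f
pos 34 'a': at 10 ·f
pos 35 'b': at 11
pos 36 'b': at 12  ** P2@[34:36]
pos 37 'c': at 1 ·f
pos 38 'c': at 2
pos 39 'c': at 3
pos 40 'c': at 4
pos 41 'a': at 5  ** P0@[37:41]
pos 42 'b': at 11 ·f
pos 43 'c': at 1 ·f
pos 44 'b': at 6
pos 45 'a': at 7
pos 46 'b': at 8  ** P3@[44:46]
pos 47 'b': at 9  ** P1@[43:47],P2@[45:47]
pos 48 'c': at 1 ·f
pos 49 'a': at 10 ·f
pos 50 'b': at 11
pos 51 'a': at 14 ·f
pos 52 'c': at 1 ·f
pos 53 'c': at 2
pos 54 'c': at 3
pos 55 'c': at 4
pos 56 'a': at 5  ** P0@[52:56]
pos 57 'a': at 10 ·f
pos 58 'c': at 1 ·f
pos 59 'c': at 2
pos 60 'c': at 3
pos 61 'c': at 4
pos 62 'a': at 5  ** P0@[58:62]
pos 63 'a': at 10 ·f
pos 64 'c': at 1 ·f

Matches: [[6,0],[13,3],[14,1],[14,2],[19,0],[26,0],[36,2],[41,0],[46,3],[47,1],[47,2],[56,0],[62,0]]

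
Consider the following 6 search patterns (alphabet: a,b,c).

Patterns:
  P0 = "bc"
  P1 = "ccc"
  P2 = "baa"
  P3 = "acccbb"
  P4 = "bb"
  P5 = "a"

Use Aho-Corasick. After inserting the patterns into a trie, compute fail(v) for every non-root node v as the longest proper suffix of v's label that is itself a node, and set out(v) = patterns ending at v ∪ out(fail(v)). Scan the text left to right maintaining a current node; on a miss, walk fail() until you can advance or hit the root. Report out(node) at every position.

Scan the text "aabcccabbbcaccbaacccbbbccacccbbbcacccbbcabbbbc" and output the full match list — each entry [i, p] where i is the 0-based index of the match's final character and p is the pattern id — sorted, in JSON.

Construct AC machine:
Trie (insert patterns):
  0='ε' goto a→8 b→1 c→3
  1='b' goto a→6 b→14 c→2
  2='bc' goto ·  [P0 ends]
  3='c' goto c→4
  4='cc' goto c→5
  5='ccc' goto ·  [P1 ends]
  6='ba' goto a→7
  7='baa' goto ·  [P2 ends]
  8='a' goto c→9  [P5 ends]
  9='ac' goto c→10
  10='acc' goto c→11
  11='accc' goto b→12
  12='acccb' goto b→13
  13='acccbb' goto ·  [P3 ends]
  14='bb' goto ·  [P4 ends]

BFS fail/out derivation:
  n1('b'): parent n0 fail=0; on 'b' 0 → fail=0;  out ∅∪∅=∅
  n3('c'): parent n0 fail=0; on 'c' 0 → fail=0;  out ∅∪∅=∅
  n8('a'): parent n0 fail=0; on 'a' 0 → fail=0;  out {5}∪∅={5}
  n2('bc'): parent n1 fail=0; on 'c' 0 → fail=3;  out {0}∪∅={0}
  n4('cc'): parent n3 fail=0; on 'c' 0 → fail=3;  out ∅∪∅=∅
  n6('ba'): parent n1 fail=0; on 'a' 0 → fail=8;  out ∅∪{5}={5}
  n9('ac'): parent n8 fail=0; on 'c' 0 → fail=3;  out ∅∪∅=∅
  n14('bb'): parent n1 fail=0; on 'b' 0 → fail=1;  out {4}∪∅={4}
  n5('ccc'): parent n4 fail=3; on 'c' 3 → fail=4;  out {1}∪∅={1}
  n7('baa'): parent n6 fail=8; on 'a' 8→0 → fail=8;  out {2}∪{5}={2,5}
  n10('acc'): parent n9 fail=3; on 'c' 3 → fail=4;  out ∅∪∅=∅
  n11('accc'): parent n10 fail=4; on 'c' 4 → fail=5;  out ∅∪{1}={1}
  n12('acccb'): parent n11 fail=5; on 'b' 5→4→3→0 → fail=1;  out ∅∪∅=∅
  n13('acccbb'): parent n12 fail=1; on 'b' 1 → fail=14;  out {3}∪{4}={3,4}

Run:
[0] read 'a'  n0⇒n8  emit P5@[0:0]
[1] read 'a'  n8⇒n8 ·f  emit P5@[1:1]
[2] read 'b'  n8⇒n1 ·f
[3] read 'c'  n1⇒n2  emit P0@[2:3]
[4] read 'c'  n2⇒n4 ·f
[5] read 'c'  n4⇒n5  emit P1@[3:5]
[6] read 'a'  n5⇒n8 ·f  emit P5@[6:6]
[7] read 'b'  n8⇒n1 ·f
[8] read 'b'  n1⇒n14  emit P4@[7:8]
[9] read 'b'  n14⇒n14 ·f  emit P4@[8:9]
[10] read 'c'  n14⇒n2 ·f  emit P0@[9:10]
[11] read 'a'  n2⇒n8 ·f  emit P5@[11:11]
[12] read 'c'  n8⇒n9
[13] read 'c'  n9⇒n10
[14] read 'b'  n10⇒n1 ·f
[15] read 'a'  n1⇒n6  emit P5@[15:15]
[16] read 'a'  n6⇒n7  emit P2@[14:16],P5@[16:16]
[17] read 'c'  n7⇒n9 ·f
[18] read 'c'  n9⇒n10
[19] read 'c'  n10⇒n11  emit P1@[17:19]
[20] read 'b'  n11⇒n12
[21] read 'b'  n12⇒n13  emit P3@[16:21],P4@[20:21]
[22] read 'b'  n13⇒n14 ·f  emit P4@[21:22]
[23] read 'c'  n14⇒n2 ·f  emit P0@[22:23]
[24] read 'c'  n2⇒n4 ·f
[25] read 'a'  n4⇒n8 ·f  emit P5@[25:25]
[26] read 'c'  n8⇒n9
[27] read 'c'  n9⇒n10
[28] read 'c'  n10⇒n11  emit P1@[26:28]
[29] read 'b'  n11⇒n12
[30] read 'b'  n12⇒n13  emit P3@[25:30],P4@[29:30]
[31] read 'b'  n13⇒n14 ·f  emit P4@[30:31]
[32] read 'c'  n14⇒n2 ·f  emit P0@[31:32]
[33] read 'a'  n2⇒n8 ·f  emit P5@[33:33]
[34] read 'c'  n8⇒n9
[35] read 'c'  n9⇒n10
[36] read 'c'  n10⇒n11  emit P1@[34:36]
[37] read 'b'  n11⇒n12
[38] read 'b'  n12⇒n13  emit P3@[33:38],P4@[37:38]
[39] read 'c'  n13⇒n2 ·f  emit P0@[38:39]
[40] read 'a'  n2⇒n8 ·f  emit P5@[40:40]
[41] read 'b'  n8⇒n1 ·f
[42] read 'b'  n1⇒n14  emit P4@[41:42]
[43] read 'b'  n14⇒n14 ·f  emit P4@[42:43]
[44] read 'b'  n14⇒n14 ·f  emit P4@[43:44]
[45] read 'c'  n14⇒n2 ·f  emit P0@[44:45]

Result: [[0,5],[1,5],[3,0],[5,1],[6,5],[8,4],[9,4],[10,0],[11,5],[15,5],[16,2],[16,5],[19,1],[21,3],[21,4],[22,4],[23,0],[25,5],[28,1],[30,3],[30,4],[31,4],[32,0],[33,5],[36,1],[38,3],[38,4],[39,0],[40,5],[42,4],[43,4],[44,4],[45,0]]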